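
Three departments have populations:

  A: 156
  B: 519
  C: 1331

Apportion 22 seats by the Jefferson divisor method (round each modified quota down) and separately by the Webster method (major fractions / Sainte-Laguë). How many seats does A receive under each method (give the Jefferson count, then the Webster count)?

Jefferson: A 1, B 6, C 15.
Webster: A 2, B 6, C 14.
A gets 1 under Jefferson and 2 under Webster.

1 and 2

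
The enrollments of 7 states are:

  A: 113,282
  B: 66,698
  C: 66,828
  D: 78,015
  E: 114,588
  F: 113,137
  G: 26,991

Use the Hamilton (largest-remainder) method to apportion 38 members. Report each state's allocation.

A 8, B 4, C 4, D 5, E 8, F 7, G 2

Total 579539; standard divisor 579539/38 ≈ 15251.026.
Standard quotas: A 7.4278, B 4.3733, C 4.3819, D 5.1154, E 7.5135, F 7.4183, G 1.7698.
Lower quotas: A 7, B 4, C 4, D 5, E 7, F 7, G 1 (sum 35, leaving 3 seats).
Remainders in descending order: G 0.7698, E 0.5135, A 0.4278, F 0.4183, C 0.3819, B 0.3733, D 0.1154.
The surplus seats go to G, E, A.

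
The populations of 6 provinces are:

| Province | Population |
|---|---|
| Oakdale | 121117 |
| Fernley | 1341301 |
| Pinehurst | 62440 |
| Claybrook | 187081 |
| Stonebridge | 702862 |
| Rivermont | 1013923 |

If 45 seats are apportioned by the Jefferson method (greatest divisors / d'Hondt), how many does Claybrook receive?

2

Standard divisor 3428724/45 ≈ 76193.867; standard quotas: Oakdale 1.590, Fernley 17.604, Pinehurst 0.819, Claybrook 2.455, Stonebridge 9.225, Rivermont 13.307.
Rounding down gives 1, 17, 0, 2, 9, 13 = 42 seats, so the divisor must be adjusted.
With modified divisor 70440: modified quotas Oakdale 1.719, Fernley 19.042, Pinehurst 0.886, Claybrook 2.656, Stonebridge 9.978, Rivermont 14.394.
Rounding down: Oakdale 1, Fernley 19, Pinehurst 0, Claybrook 2, Stonebridge 9, Rivermont 14 (total 45).
Claybrook receives 2.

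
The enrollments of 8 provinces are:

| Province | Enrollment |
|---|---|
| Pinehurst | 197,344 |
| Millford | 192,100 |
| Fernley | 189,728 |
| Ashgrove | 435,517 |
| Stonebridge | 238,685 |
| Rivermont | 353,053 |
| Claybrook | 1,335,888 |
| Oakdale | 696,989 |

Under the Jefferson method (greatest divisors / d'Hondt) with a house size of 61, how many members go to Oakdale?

Standard divisor 3639304/61 ≈ 59660.721; standard quotas: Pinehurst 3.308, Millford 3.220, Fernley 3.180, Ashgrove 7.300, Stonebridge 4.001, Rivermont 5.918, Claybrook 22.391, Oakdale 11.683.
Rounding down gives 3, 3, 3, 7, 4, 5, 22, 11 = 58 seats, so the divisor must be adjusted.
With modified divisor 56900: modified quotas Pinehurst 3.468, Millford 3.376, Fernley 3.334, Ashgrove 7.654, Stonebridge 4.195, Rivermont 6.205, Claybrook 23.478, Oakdale 12.249.
Rounding down: Pinehurst 3, Millford 3, Fernley 3, Ashgrove 7, Stonebridge 4, Rivermont 6, Claybrook 23, Oakdale 12 (total 61).
Oakdale receives 12.

12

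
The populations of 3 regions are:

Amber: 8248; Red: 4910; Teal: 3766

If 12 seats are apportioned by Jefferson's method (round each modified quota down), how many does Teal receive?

3

Standard divisor 16924/12 ≈ 1410.333; standard quotas: Amber 5.848, Red 3.481, Teal 2.670.
Rounding down gives 5, 3, 2 = 10 seats, so the divisor must be adjusted.
With modified divisor 1240: modified quotas Amber 6.652, Red 3.960, Teal 3.037.
Rounding down: Amber 6, Red 3, Teal 3 (total 12).
Teal receives 3.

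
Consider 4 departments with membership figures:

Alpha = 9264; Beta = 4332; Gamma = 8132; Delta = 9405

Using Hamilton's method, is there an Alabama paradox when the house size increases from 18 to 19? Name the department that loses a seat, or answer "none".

At 18 seats: Alpha 5, Beta 3, Gamma 5, Delta 5.
At 19 seats: Alpha 6, Beta 2, Gamma 5, Delta 6.
Beta drops from 3 to 2.

Beta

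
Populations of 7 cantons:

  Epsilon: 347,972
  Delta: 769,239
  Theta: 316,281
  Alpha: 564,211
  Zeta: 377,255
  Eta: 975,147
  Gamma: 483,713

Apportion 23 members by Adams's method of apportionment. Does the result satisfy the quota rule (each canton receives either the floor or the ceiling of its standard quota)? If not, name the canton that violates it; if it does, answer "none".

Standard quotas: Epsilon 2.088, Delta 4.615, Theta 1.897, Alpha 3.385, Zeta 2.263, Eta 5.850, Gamma 2.902.
Adams allocation: Epsilon 2, Delta 5, Theta 2, Alpha 3, Zeta 2, Eta 6, Gamma 3.
Every allocation lies between the lower and upper quota.

none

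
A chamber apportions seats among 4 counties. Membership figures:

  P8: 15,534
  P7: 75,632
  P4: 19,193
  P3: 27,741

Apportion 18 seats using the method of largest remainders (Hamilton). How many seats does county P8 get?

2

Standard divisor: 138100 ÷ 18 ≈ 7672.222.
Standard quotas: P8 2.0247, P7 9.8579, P4 2.5016, P3 3.6158.
Lower quotas: P8 2, P7 9, P4 2, P3 3 (sum 16, leaving 2 seats).
Remainders in descending order: P7 0.8579, P3 0.6158, P4 0.5016, P8 0.0247.
The surplus seats go to P7, P3.
P8 receives 2.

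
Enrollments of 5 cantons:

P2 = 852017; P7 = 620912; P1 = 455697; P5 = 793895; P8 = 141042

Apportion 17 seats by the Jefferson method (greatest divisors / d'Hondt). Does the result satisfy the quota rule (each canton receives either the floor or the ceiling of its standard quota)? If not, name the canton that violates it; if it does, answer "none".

Standard quotas: P2 5.058, P7 3.686, P1 2.705, P5 4.713, P8 0.837.
Jefferson allocation: P2 5, P7 4, P1 3, P5 5, P8 0.
Every allocation lies between the lower and upper quota.

none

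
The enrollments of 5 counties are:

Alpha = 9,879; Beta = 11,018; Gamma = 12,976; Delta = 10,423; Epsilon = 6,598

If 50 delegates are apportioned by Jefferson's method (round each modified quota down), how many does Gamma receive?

Standard divisor 50894/50 ≈ 1017.88; standard quotas: Alpha 9.705, Beta 10.824, Gamma 12.748, Delta 10.240, Epsilon 6.482.
Rounding down gives 9, 10, 12, 10, 6 = 47 seats, so the divisor must be adjusted.
With modified divisor 970: modified quotas Alpha 10.185, Beta 11.359, Gamma 13.377, Delta 10.745, Epsilon 6.802.
Rounding down: Alpha 10, Beta 11, Gamma 13, Delta 10, Epsilon 6 (total 50).
Gamma receives 13.

13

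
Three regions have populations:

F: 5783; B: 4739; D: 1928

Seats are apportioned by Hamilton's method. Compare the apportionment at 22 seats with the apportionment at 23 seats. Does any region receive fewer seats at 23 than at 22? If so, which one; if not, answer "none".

At 22 seats: F 10, B 8, D 4.
At 23 seats: F 11, B 9, D 3.
D drops from 4 to 3.

D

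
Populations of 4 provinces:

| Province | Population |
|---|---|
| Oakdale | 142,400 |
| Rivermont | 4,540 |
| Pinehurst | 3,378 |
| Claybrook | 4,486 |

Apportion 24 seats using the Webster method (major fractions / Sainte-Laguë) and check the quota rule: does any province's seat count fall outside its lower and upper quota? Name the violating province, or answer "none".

Oakdale

Standard quotas: Oakdale 22.077, Rivermont 0.704, Pinehurst 0.524, Claybrook 0.695.
Webster allocation: Oakdale 21, Rivermont 1, Pinehurst 1, Claybrook 1.
Oakdale has quota 22.077 (lower 22, upper 23) but receives 21 — outside the quota interval.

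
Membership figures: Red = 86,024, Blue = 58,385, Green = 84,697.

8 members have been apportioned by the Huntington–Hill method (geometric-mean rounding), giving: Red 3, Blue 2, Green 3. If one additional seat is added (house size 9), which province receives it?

Red

Priority for the next seat is population ÷ (√(s·(s+1))).
Priorities: Red 24832.990, Blue 23835.576, Green 24449.918.
Highest priority: Red.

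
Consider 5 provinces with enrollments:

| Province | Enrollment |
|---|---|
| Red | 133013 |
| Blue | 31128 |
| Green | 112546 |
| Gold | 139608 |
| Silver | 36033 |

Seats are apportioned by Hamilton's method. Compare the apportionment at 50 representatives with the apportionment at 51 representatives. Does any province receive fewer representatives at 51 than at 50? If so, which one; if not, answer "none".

Blue

At 50 seats: Red 15, Blue 4, Green 12, Gold 15, Silver 4.
At 51 seats: Red 15, Blue 3, Green 13, Gold 16, Silver 4.
Blue drops from 4 to 3.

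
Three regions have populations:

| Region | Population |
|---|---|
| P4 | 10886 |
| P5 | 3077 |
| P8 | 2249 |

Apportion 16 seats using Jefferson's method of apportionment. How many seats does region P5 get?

Standard divisor 16212/16 ≈ 1013.25; standard quotas: P4 10.744, P5 3.037, P8 2.220.
Rounding down gives 10, 3, 2 = 15 seats, so the divisor must be adjusted.
With modified divisor 950: modified quotas P4 11.459, P5 3.239, P8 2.367.
Rounding down: P4 11, P5 3, P8 2 (total 16).
P5 receives 3.

3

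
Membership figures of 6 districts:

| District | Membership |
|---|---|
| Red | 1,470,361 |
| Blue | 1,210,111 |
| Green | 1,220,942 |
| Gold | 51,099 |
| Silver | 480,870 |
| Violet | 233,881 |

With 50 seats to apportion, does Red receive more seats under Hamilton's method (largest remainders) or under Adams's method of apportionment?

Hamilton

Hamilton: Red 16, Blue 13, Green 13, Gold 1, Silver 5, Violet 2.
Adams: Red 15, Blue 13, Green 13, Gold 1, Silver 5, Violet 3.
Red gets 16 under Hamilton and 15 under Adams.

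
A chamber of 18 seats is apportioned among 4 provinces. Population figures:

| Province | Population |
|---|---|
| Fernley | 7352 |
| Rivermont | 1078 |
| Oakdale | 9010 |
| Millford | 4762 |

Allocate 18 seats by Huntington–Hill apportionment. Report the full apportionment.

Fernley 6; Rivermont 1; Oakdale 7; Millford 4

With divisor 1273: modified quotas Fernley 5.775, Rivermont 0.847, Oakdale 7.078, Millford 3.741.
Geometric-mean thresholds: Fernley √(5·6)=5.477, Rivermont (min 1), Oakdale √(7·8)=7.483, Millford √(3·4)=3.464.
Each quota rounded against its threshold gives Fernley 6, Rivermont 1, Oakdale 7, Millford 4 (total 18).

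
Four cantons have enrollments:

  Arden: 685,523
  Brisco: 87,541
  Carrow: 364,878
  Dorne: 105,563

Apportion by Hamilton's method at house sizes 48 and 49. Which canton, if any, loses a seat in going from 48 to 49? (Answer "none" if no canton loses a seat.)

none

At 48 seats: Arden 27, Brisco 3, Carrow 14, Dorne 4.
At 49 seats: Arden 27, Brisco 4, Carrow 14, Dorne 4.
No canton's allocation decreased.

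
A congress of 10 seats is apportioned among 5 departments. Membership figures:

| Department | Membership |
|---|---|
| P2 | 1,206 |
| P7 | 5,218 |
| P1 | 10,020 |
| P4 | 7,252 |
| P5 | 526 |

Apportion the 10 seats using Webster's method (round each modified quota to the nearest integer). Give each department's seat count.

P2=1, P7=2, P1=4, P4=3, P5=0

Standard divisor 24222/10 ≈ 2422.2; standard quotas: P2 0.498, P7 2.154, P1 4.137, P4 2.994, P5 0.217.
Rounding to the nearest integer gives 0, 2, 4, 3, 0 = 9 seats, so the divisor must be adjusted.
With modified divisor 2300: modified quotas P2 0.524, P7 2.269, P1 4.357, P4 3.153, P5 0.229.
Rounding to the nearest integer: P2 1, P7 2, P1 4, P4 3, P5 0 (total 10).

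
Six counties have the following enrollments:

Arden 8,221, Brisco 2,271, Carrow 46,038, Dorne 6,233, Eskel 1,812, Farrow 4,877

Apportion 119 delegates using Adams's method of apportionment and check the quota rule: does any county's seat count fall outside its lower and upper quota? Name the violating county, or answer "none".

Standard quotas: Arden 14.086, Brisco 3.891, Carrow 78.882, Dorne 10.680, Eskel 3.105, Farrow 8.356.
Adams allocation: Arden 14, Brisco 4, Carrow 77, Dorne 11, Eskel 4, Farrow 9.
Carrow has quota 78.882 (lower 78, upper 79) but receives 77 — outside the quota interval.

Carrow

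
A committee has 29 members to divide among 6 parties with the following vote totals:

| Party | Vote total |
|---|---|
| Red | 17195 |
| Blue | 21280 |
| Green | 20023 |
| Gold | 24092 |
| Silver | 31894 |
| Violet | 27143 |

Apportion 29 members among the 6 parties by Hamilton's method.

Red: 3; Blue: 4; Green: 4; Gold: 5; Silver: 7; Violet: 6

The standard divisor is 141627/29 ≈ 4883.69.
Standard quotas: Red 3.5209, Blue 4.3574, Green 4.1000, Gold 4.9332, Silver 6.5307, Violet 5.5579.
Lower quotas: Red 3, Blue 4, Green 4, Gold 4, Silver 6, Violet 5 (sum 26, leaving 3 seats).
Remainders in descending order: Gold 0.9332, Violet 0.5579, Silver 0.5307, Red 0.5209, Blue 0.3574, Green 0.1000.
Largest remainders: Gold, Violet, Silver receive the extra seats.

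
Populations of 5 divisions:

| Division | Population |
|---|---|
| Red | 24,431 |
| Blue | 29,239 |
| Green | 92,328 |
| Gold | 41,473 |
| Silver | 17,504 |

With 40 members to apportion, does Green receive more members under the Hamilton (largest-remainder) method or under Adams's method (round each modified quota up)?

Hamilton

Hamilton: Red 5, Blue 6, Green 18, Gold 8, Silver 3.
Adams: Red 5, Blue 6, Green 17, Gold 8, Silver 4.
Green gets 18 under Hamilton and 17 under Adams.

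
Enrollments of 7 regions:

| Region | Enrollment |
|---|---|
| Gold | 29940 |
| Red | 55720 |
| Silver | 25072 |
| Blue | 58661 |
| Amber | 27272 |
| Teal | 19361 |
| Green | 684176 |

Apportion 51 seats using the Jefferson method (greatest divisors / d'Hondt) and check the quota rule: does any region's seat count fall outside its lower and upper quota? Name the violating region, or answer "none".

Standard quotas: Gold 1.696, Red 3.157, Silver 1.420, Blue 3.323, Amber 1.545, Teal 1.097, Green 38.761.
Jefferson allocation: Gold 1, Red 3, Silver 1, Blue 3, Amber 1, Teal 1, Green 41.
Green has quota 38.761 (lower 38, upper 39) but receives 41 — outside the quota interval.

Green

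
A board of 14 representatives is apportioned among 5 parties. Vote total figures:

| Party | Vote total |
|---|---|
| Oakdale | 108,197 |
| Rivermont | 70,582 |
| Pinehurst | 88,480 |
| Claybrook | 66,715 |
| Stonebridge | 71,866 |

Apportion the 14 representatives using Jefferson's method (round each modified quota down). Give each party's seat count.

Oakdale 4, Rivermont 2, Pinehurst 3, Claybrook 2, Stonebridge 3

Standard divisor 405840/14 ≈ 28988.571; standard quotas: Oakdale 3.732, Rivermont 2.435, Pinehurst 3.052, Claybrook 2.301, Stonebridge 2.479.
Rounding down gives 3, 2, 3, 2, 2 = 12 seats, so the divisor must be adjusted.
With modified divisor 23700: modified quotas Oakdale 4.565, Rivermont 2.978, Pinehurst 3.733, Claybrook 2.815, Stonebridge 3.032.
Rounding down: Oakdale 4, Rivermont 2, Pinehurst 3, Claybrook 2, Stonebridge 3 (total 14).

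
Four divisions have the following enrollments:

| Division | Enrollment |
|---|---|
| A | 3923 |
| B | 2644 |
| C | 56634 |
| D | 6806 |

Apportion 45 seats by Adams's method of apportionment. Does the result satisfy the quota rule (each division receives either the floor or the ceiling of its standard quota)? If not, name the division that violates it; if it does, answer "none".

Standard quotas: A 2.522, B 1.700, C 36.404, D 4.375.
Adams allocation: A 3, B 2, C 35, D 5.
C has quota 36.404 (lower 36, upper 37) but receives 35 — outside the quota interval.

C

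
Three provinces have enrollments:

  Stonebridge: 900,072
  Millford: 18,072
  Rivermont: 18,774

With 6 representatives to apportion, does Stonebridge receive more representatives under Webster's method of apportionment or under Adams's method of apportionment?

Webster: Stonebridge 6, Millford 0, Rivermont 0.
Adams: Stonebridge 4, Millford 1, Rivermont 1.
Stonebridge gets 6 under Webster and 4 under Adams.

Webster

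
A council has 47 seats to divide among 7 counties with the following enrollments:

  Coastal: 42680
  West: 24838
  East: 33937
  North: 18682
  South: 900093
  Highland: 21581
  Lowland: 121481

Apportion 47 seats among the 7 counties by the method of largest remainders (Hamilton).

Coastal=2, West=1, East=1, North=1, South=36, Highland=1, Lowland=5

Standard divisor: 1163292 ÷ 47 ≈ 24750.894.
Standard quotas: Coastal 1.7244, West 1.0035, East 1.3711, North 0.7548, South 36.3661, Highland 0.8719, Lowland 4.9081.
Lower quotas: Coastal 1, West 1, East 1, North 0, South 36, Highland 0, Lowland 4 (sum 43, leaving 4 seats).
Remainders in descending order: Lowland 0.9081, Highland 0.8719, North 0.7548, Coastal 0.7244, East 0.3711, South 0.3661, West 0.0035.
Largest remainders: Lowland, Highland, North, Coastal receive the extra seats.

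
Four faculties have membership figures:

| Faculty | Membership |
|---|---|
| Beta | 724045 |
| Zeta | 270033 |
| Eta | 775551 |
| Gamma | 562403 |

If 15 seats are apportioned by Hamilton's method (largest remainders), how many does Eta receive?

Standard divisor: 2332032 ÷ 15 ≈ 155468.8.
Standard quotas: Beta 4.6572, Zeta 1.7369, Eta 4.9885, Gamma 3.6175.
Lower quotas: Beta 4, Zeta 1, Eta 4, Gamma 3 (sum 12, leaving 3 seats).
Remainders in descending order: Eta 0.9885, Zeta 0.7369, Beta 0.6572, Gamma 0.6175.
Largest remainders: Eta, Zeta, Beta receive the extra seats.
Eta receives 5.

5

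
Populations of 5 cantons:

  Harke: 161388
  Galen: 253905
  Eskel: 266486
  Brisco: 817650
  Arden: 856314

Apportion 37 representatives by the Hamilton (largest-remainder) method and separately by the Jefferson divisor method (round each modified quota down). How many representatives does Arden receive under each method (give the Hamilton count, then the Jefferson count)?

13 and 14

Hamilton: Harke 3, Galen 4, Eskel 4, Brisco 13, Arden 13.
Jefferson: Harke 2, Galen 4, Eskel 4, Brisco 13, Arden 14.
Arden gets 13 under Hamilton and 14 under Jefferson.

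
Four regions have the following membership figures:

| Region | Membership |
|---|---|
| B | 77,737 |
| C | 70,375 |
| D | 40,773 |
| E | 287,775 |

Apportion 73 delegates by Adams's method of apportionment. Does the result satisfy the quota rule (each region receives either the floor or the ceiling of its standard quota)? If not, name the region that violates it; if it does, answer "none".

E

Standard quotas: B 11.905, C 10.778, D 6.244, E 44.072.
Adams allocation: B 12, C 11, D 7, E 43.
E has quota 44.072 (lower 44, upper 45) but receives 43 — outside the quota interval.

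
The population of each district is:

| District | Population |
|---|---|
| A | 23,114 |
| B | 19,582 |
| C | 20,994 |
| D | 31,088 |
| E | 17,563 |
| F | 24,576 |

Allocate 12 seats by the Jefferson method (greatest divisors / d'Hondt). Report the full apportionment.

Standard divisor 136917/12 ≈ 11409.75; standard quotas: A 2.026, B 1.716, C 1.840, D 2.725, E 1.539, F 2.154.
Rounding down gives 2, 1, 1, 2, 1, 2 = 9 seats, so the divisor must be adjusted.
With modified divisor 9300: modified quotas A 2.485, B 2.106, C 2.257, D 3.343, E 1.888, F 2.643.
Rounding down: A 2, B 2, C 2, D 3, E 1, F 2 (total 12).

A: 2, B: 2, C: 2, D: 3, E: 1, F: 2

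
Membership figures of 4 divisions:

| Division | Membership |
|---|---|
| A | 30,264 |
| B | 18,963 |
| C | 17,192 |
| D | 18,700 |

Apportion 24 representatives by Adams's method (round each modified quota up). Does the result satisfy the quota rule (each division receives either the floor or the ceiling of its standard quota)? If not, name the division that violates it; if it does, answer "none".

none

Standard quotas: A 8.533, B 5.347, C 4.847, D 5.273.
Adams allocation: A 8, B 6, C 5, D 5.
Every allocation lies between the lower and upper quota.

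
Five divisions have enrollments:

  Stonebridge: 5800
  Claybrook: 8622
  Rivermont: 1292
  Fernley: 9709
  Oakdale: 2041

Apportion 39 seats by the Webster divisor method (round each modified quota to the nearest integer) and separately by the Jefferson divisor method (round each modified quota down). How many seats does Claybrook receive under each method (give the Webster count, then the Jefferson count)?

12 and 13

Webster: Stonebridge 8, Claybrook 12, Rivermont 2, Fernley 14, Oakdale 3.
Jefferson: Stonebridge 8, Claybrook 13, Rivermont 1, Fernley 14, Oakdale 3.
Claybrook gets 12 under Webster and 13 under Jefferson.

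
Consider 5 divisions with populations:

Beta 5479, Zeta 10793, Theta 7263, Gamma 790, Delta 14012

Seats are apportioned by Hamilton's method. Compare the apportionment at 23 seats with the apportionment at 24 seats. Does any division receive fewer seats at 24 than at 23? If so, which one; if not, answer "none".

At 23 seats: Beta 3, Zeta 7, Theta 4, Gamma 1, Delta 8.
At 24 seats: Beta 3, Zeta 7, Theta 5, Gamma 0, Delta 9.
Gamma drops from 1 to 0.

Gamma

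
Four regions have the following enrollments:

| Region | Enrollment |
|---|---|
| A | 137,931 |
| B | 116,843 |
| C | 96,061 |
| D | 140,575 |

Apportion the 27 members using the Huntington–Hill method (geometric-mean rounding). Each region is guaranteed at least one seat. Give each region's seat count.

With divisor 18231: modified quotas A 7.566, B 6.409, C 5.269, D 7.711.
Geometric-mean thresholds: A √(7·8)=7.483, B √(6·7)=6.481, C √(5·6)=5.477, D √(7·8)=7.483.
Each quota rounded against its threshold gives A 8, B 6, C 5, D 8 (total 27).

A: 8, B: 6, C: 5, D: 8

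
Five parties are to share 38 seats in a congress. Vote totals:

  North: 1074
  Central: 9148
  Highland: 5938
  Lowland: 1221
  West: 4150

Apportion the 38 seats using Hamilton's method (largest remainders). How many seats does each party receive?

North 2, Central 16, Highland 11, Lowland 2, West 7

The standard divisor is 21531/38 ≈ 566.605.
Standard quotas: North 1.8955, Central 16.1453, Highland 10.4800, Lowland 2.1549, West 7.3243.
Lower quotas: North 1, Central 16, Highland 10, Lowland 2, West 7 (sum 36, leaving 2 seats).
Remainders in descending order: North 0.8955, Highland 0.4800, West 0.3243, Lowland 0.1549, Central 0.1453.
Largest remainders: North, Highland receive the extra seats.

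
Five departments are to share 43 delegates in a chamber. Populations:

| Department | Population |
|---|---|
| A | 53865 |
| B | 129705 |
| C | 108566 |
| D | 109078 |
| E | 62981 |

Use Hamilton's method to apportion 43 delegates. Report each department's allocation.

Total 464195; standard divisor 464195/43 ≈ 10795.233.
Standard quotas: A 4.9897, B 12.0150, C 10.0568, D 10.1043, E 5.8341.
Lower quotas: A 4, B 12, C 10, D 10, E 5 (sum 41, leaving 2 seats).
Remainders in descending order: A 0.9897, E 0.8341, D 0.1043, C 0.0568, B 0.0150.
The surplus seats go to A, E.

A: 5, B: 12, C: 10, D: 10, E: 6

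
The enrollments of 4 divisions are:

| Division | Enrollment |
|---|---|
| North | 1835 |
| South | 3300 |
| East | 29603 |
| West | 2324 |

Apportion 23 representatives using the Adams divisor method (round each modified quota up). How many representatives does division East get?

Standard divisor 37062/23 ≈ 1611.391; standard quotas: North 1.139, South 2.048, East 18.371, West 1.442.
Rounding up gives 2, 3, 19, 2 = 26 seats, so the divisor must be adjusted.
With modified divisor 1790: modified quotas North 1.025, South 1.844, East 16.538, West 1.298.
Rounding up: North 2, South 2, East 17, West 2 (total 23).
East receives 17.

17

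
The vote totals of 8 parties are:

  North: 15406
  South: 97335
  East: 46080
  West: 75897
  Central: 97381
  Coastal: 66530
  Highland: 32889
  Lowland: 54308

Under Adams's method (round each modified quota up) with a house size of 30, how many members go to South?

6

Standard divisor 485826/30 ≈ 16194.2; standard quotas: North 0.951, South 6.010, East 2.845, West 4.687, Central 6.013, Coastal 4.108, Highland 2.031, Lowland 3.354.
Rounding up gives 1, 7, 3, 5, 7, 5, 3, 4 = 35 seats, so the divisor must be adjusted.
With modified divisor 18500: modified quotas North 0.833, South 5.261, East 2.491, West 4.103, Central 5.264, Coastal 3.596, Highland 1.778, Lowland 2.936.
Rounding up: North 1, South 6, East 3, West 5, Central 6, Coastal 4, Highland 2, Lowland 3 (total 30).
South receives 6.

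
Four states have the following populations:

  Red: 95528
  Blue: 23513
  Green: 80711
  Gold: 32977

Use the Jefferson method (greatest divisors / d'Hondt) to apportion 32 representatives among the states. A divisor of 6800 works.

Red 14, Blue 3, Green 11, Gold 4

With modified divisor 6800: modified quotas Red 14.048, Blue 3.458, Green 11.869, Gold 4.850.
Rounding down: Red 14, Blue 3, Green 11, Gold 4 (total 32).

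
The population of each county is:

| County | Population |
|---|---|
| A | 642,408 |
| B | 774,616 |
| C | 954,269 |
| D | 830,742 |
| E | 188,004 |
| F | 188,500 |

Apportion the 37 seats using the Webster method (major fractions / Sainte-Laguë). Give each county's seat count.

A 7, B 8, C 10, D 8, E 2, F 2

Standard divisor 3578539/37 ≈ 96717.27; standard quotas: A 6.642, B 8.009, C 9.867, D 8.589, E 1.944, F 1.949.
Rounding to the nearest integer gives 7, 8, 10, 9, 2, 2 = 38 seats, so the divisor must be adjusted.
With modified divisor 98300: modified quotas A 6.535, B 7.880, C 9.708, D 8.451, E 1.913, F 1.918.
Rounding to the nearest integer: A 7, B 8, C 10, D 8, E 2, F 2 (total 37).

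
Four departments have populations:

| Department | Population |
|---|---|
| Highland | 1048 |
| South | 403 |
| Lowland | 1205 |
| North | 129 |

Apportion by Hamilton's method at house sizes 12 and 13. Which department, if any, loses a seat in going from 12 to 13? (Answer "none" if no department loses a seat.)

At 12 seats: Highland 4, South 2, Lowland 5, North 1.
At 13 seats: Highland 5, South 2, Lowland 6, North 0.
North drops from 1 to 0.

North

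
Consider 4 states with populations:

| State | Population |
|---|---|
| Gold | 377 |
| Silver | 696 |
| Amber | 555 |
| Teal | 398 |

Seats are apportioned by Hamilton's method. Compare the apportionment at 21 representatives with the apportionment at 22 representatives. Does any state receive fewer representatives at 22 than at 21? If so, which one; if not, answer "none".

At 21 seats: Gold 4, Silver 7, Amber 6, Teal 4.
At 22 seats: Gold 4, Silver 8, Amber 6, Teal 4.
No state's allocation decreased.

none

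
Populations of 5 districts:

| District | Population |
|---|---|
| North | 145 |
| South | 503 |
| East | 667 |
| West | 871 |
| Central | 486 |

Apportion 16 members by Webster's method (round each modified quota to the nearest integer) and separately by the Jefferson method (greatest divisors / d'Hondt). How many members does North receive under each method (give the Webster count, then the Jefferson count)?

Webster: North 1, South 3, East 4, West 5, Central 3.
Jefferson: North 0, South 3, East 4, West 6, Central 3.
North gets 1 under Webster and 0 under Jefferson.

1 and 0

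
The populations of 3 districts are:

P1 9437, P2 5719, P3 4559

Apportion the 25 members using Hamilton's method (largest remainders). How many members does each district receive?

P1 12; P2 7; P3 6

The standard divisor is 19715/25 ≈ 788.6.
Standard quotas: P1 11.9668, P2 7.2521, P3 5.7811.
Lower quotas: P1 11, P2 7, P3 5 (sum 23, leaving 2 seats).
Remainders in descending order: P1 0.9668, P3 0.7811, P2 0.2521.
The surplus seats go to P1, P3.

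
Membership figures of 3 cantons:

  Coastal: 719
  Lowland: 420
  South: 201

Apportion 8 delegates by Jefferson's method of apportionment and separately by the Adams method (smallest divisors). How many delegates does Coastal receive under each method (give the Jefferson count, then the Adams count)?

Jefferson: Coastal 5, Lowland 2, South 1.
Adams: Coastal 4, Lowland 3, South 1.
Coastal gets 5 under Jefferson and 4 under Adams.

5 and 4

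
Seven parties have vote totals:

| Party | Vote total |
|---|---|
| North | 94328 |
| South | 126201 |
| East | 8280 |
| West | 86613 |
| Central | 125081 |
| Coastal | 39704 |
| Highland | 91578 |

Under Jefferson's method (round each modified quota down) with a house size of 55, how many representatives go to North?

Standard divisor 571785/55 ≈ 10396.091; standard quotas: North 9.073, South 12.139, East 0.796, West 8.331, Central 12.032, Coastal 3.819, Highland 8.809.
Rounding down gives 9, 12, 0, 8, 12, 3, 8 = 52 seats, so the divisor must be adjusted.
With modified divisor 9670: modified quotas North 9.755, South 13.051, East 0.856, West 8.957, Central 12.935, Coastal 4.106, Highland 9.470.
Rounding down: North 9, South 13, East 0, West 8, Central 12, Coastal 4, Highland 9 (total 55).
North receives 9.

9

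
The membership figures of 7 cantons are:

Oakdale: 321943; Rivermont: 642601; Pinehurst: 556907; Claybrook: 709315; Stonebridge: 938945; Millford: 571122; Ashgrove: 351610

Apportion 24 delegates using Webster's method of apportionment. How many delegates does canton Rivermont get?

Standard divisor 4092443/24 ≈ 170518.458; standard quotas: Oakdale 1.888, Rivermont 3.769, Pinehurst 3.266, Claybrook 4.160, Stonebridge 5.506, Millford 3.349, Ashgrove 2.062.
Rounding to the nearest integer gives Oakdale 2, Rivermont 4, Pinehurst 3, Claybrook 4, Stonebridge 6, Millford 3, Ashgrove 2 — total 24, matching the house size, so no adjustment is needed.
Rivermont receives 4.

4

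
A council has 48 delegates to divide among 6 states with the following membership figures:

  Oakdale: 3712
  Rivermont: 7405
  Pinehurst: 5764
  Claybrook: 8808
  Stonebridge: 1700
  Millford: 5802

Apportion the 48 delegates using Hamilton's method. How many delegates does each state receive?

The standard divisor is 33191/48 ≈ 691.479.
Standard quotas: Oakdale 5.3682, Rivermont 10.7089, Pinehurst 8.3358, Claybrook 12.7379, Stonebridge 2.4585, Millford 8.3907.
Lower quotas: Oakdale 5, Rivermont 10, Pinehurst 8, Claybrook 12, Stonebridge 2, Millford 8 (sum 45, leaving 3 seats).
Remainders in descending order: Claybrook 0.7379, Rivermont 0.7089, Stonebridge 0.4585, Millford 0.3907, Oakdale 0.3682, Pinehurst 0.3358.
The surplus seats go to Claybrook, Rivermont, Stonebridge.

Oakdale=5, Rivermont=11, Pinehurst=8, Claybrook=13, Stonebridge=3, Millford=8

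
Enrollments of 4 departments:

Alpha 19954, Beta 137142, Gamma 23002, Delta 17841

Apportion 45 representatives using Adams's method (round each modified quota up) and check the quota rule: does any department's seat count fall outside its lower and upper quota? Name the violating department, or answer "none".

Beta

Standard quotas: Alpha 4.536, Beta 31.178, Gamma 5.229, Delta 4.056.
Adams allocation: Alpha 5, Beta 30, Gamma 6, Delta 4.
Beta has quota 31.178 (lower 31, upper 32) but receives 30 — outside the quota interval.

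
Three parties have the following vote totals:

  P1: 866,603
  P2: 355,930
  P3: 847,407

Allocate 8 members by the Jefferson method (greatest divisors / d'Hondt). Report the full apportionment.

P1=4, P2=1, P3=3

Standard divisor 2069940/8 ≈ 258742.5; standard quotas: P1 3.349, P2 1.376, P3 3.275.
Rounding down gives 3, 1, 3 = 7 seats, so the divisor must be adjusted.
With modified divisor 214300: modified quotas P1 4.044, P2 1.661, P3 3.954.
Rounding down: P1 4, P2 1, P3 3 (total 8).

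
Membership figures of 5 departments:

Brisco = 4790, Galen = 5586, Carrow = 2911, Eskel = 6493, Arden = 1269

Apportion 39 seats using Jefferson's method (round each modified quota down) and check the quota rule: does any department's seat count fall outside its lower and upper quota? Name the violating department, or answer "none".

Standard quotas: Brisco 8.875, Galen 10.350, Carrow 5.394, Eskel 12.030, Arden 2.351.
Jefferson allocation: Brisco 9, Galen 11, Carrow 5, Eskel 12, Arden 2.
Every allocation lies between the lower and upper quota.

none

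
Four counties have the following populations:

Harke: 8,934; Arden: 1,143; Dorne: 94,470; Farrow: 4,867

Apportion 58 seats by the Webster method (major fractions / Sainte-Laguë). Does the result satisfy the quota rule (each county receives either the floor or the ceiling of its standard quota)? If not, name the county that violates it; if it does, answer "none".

Dorne

Standard quotas: Harke 4.736, Arden 0.606, Dorne 50.078, Farrow 2.580.
Webster allocation: Harke 5, Arden 1, Dorne 49, Farrow 3.
Dorne has quota 50.078 (lower 50, upper 51) but receives 49 — outside the quota interval.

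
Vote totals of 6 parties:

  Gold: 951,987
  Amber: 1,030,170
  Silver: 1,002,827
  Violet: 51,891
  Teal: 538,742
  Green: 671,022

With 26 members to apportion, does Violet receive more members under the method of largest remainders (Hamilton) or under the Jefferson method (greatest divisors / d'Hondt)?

Hamilton

Hamilton: Gold 6, Amber 6, Silver 6, Violet 1, Teal 3, Green 4.
Jefferson: Gold 6, Amber 7, Silver 6, Violet 0, Teal 3, Green 4.
Violet gets 1 under Hamilton and 0 under Jefferson.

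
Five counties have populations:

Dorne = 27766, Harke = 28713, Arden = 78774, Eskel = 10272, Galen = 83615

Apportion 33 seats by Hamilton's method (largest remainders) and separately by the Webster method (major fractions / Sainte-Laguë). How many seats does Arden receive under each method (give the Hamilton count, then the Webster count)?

Hamilton: Dorne 4, Harke 4, Arden 11, Eskel 2, Galen 12.
Webster: Dorne 4, Harke 4, Arden 12, Eskel 1, Galen 12.
Arden gets 11 under Hamilton and 12 under Webster.

11 and 12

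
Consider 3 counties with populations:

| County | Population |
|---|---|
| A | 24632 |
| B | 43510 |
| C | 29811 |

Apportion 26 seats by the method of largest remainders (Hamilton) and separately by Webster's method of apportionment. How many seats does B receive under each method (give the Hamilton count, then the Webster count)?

12 and 11

Hamilton: A 6, B 12, C 8.
Webster: A 7, B 11, C 8.
B gets 12 under Hamilton and 11 under Webster.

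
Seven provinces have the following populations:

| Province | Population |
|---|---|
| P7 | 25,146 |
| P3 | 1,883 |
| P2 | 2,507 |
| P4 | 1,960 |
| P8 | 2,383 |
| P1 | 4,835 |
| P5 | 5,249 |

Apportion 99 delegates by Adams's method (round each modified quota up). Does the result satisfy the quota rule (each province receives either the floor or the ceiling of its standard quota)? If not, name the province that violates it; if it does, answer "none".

Standard quotas: P7 56.626, P3 4.240, P2 5.645, P4 4.414, P8 5.366, P1 10.888, P5 11.820.
Adams allocation: P7 54, P3 5, P2 6, P4 5, P8 6, P1 11, P5 12.
P7 has quota 56.626 (lower 56, upper 57) but receives 54 — outside the quota interval.

P7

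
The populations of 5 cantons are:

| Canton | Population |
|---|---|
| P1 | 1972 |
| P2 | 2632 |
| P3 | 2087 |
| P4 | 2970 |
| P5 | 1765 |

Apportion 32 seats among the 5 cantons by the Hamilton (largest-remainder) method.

P1 6, P2 7, P3 6, P4 8, P5 5

Standard divisor: 11426 ÷ 32 ≈ 357.062.
Standard quotas: P1 5.523, P2 7.371, P3 5.845, P4 8.318, P5 4.943.
Lower quotas: P1 5, P2 7, P3 5, P4 8, P5 4 (sum 29, leaving 3 seats).
Remainders in descending order: P5 0.943, P3 0.845, P1 0.523, P2 0.371, P4 0.318.
Largest remainders: P5, P3, P1 receive the extra seats.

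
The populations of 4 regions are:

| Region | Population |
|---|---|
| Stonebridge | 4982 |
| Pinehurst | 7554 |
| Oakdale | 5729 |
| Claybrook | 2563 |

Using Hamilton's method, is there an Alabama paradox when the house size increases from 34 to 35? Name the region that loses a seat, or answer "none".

none

At 34 seats: Stonebridge 8, Pinehurst 12, Oakdale 10, Claybrook 4.
At 35 seats: Stonebridge 8, Pinehurst 13, Oakdale 10, Claybrook 4.
No region's allocation decreased.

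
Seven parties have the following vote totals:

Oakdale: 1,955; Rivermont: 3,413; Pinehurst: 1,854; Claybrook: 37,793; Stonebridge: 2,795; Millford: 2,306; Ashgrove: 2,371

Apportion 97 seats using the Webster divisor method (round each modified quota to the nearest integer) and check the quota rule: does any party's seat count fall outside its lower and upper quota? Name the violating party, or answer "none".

Standard quotas: Oakdale 3.613, Rivermont 6.307, Pinehurst 3.426, Claybrook 69.844, Stonebridge 5.165, Millford 4.262, Ashgrove 4.382.
Webster allocation: Oakdale 4, Rivermont 6, Pinehurst 3, Claybrook 71, Stonebridge 5, Millford 4, Ashgrove 4.
Claybrook has quota 69.844 (lower 69, upper 70) but receives 71 — outside the quota interval.

Claybrook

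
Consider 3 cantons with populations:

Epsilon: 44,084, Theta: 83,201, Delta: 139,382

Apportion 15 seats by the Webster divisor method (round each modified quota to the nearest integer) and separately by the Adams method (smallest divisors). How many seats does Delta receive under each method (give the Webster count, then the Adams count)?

Webster: Epsilon 2, Theta 5, Delta 8.
Adams: Epsilon 3, Theta 5, Delta 7.
Delta gets 8 under Webster and 7 under Adams.

8 and 7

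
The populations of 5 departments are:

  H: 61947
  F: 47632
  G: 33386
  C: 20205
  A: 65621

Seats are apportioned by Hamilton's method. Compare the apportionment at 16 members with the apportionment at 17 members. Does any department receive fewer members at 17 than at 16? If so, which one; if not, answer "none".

At 16 seats: H 4, F 3, G 2, C 2, A 5.
At 17 seats: H 5, F 4, G 2, C 1, A 5.
C drops from 2 to 1.

C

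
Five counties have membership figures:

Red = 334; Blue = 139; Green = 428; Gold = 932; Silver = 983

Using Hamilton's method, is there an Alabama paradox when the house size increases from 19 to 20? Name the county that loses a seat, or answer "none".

At 19 seats: Red 2, Blue 1, Green 3, Gold 6, Silver 7.
At 20 seats: Red 2, Blue 1, Green 3, Gold 7, Silver 7.
No county's allocation decreased.

none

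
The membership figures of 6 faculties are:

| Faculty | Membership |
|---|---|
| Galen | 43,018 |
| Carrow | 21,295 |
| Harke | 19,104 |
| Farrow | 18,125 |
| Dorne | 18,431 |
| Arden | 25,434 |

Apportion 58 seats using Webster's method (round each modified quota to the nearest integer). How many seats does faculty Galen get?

17

Standard divisor 145407/58 ≈ 2507.017; standard quotas: Galen 17.159, Carrow 8.494, Harke 7.620, Farrow 7.230, Dorne 7.352, Arden 10.145.
Rounding to the nearest integer gives 17, 8, 8, 7, 7, 10 = 57 seats, so the divisor must be adjusted.
With modified divisor 2480: modified quotas Galen 17.346, Carrow 8.587, Harke 7.703, Farrow 7.308, Dorne 7.432, Arden 10.256.
Rounding to the nearest integer: Galen 17, Carrow 9, Harke 8, Farrow 7, Dorne 7, Arden 10 (total 58).
Galen receives 17.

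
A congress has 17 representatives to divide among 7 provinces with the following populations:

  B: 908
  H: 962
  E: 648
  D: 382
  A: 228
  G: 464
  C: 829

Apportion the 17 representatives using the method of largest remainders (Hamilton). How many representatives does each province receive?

Total 4421; standard divisor 4421/17 ≈ 260.059.
Standard quotas: B 3.492, H 3.699, E 2.492, D 1.469, A 0.877, G 1.784, C 3.188.
Lower quotas: B 3, H 3, E 2, D 1, A 0, G 1, C 3 (sum 13, leaving 4 seats).
Remainders in descending order: A 0.877, G 0.784, H 0.699, E 0.492, B 0.492, D 0.469, C 0.188.
The surplus seats go to A, G, H, E.

B 3, H 4, E 3, D 1, A 1, G 2, C 3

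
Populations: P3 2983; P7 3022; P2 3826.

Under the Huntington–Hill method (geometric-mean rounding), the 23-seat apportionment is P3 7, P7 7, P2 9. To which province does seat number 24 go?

Priority for the next seat is population ÷ (√(s·(s+1))).
Priorities: P3 398.620, P7 403.832, P2 403.296.
Highest priority: P7.

P7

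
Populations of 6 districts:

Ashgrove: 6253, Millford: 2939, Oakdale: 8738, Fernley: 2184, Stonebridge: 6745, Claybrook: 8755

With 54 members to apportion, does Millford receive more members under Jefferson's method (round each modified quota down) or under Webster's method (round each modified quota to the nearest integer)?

Webster

Jefferson: Ashgrove 10, Millford 4, Oakdale 13, Fernley 3, Stonebridge 10, Claybrook 14.
Webster: Ashgrove 10, Millford 5, Oakdale 13, Fernley 3, Stonebridge 10, Claybrook 13.
Millford gets 4 under Jefferson and 5 under Webster.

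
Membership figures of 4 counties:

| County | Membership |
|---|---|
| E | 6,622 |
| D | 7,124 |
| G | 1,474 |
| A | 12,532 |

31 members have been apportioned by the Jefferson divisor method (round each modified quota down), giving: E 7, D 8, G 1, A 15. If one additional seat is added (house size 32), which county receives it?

E

Priority for the next seat is population ÷ (current seats + 1).
Priorities: E 827.750, D 791.556, G 737.000, A 783.250.
Highest priority: E.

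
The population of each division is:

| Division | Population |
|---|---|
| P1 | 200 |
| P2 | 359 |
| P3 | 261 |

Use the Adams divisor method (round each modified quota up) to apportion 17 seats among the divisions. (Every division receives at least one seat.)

Standard divisor 820/17 ≈ 48.235; standard quotas: P1 4.146, P2 7.443, P3 5.411.
Rounding up gives 5, 8, 6 = 19 seats, so the divisor must be adjusted.
With modified divisor 51.7: modified quotas P1 3.868, P2 6.944, P3 5.048.
Rounding up: P1 4, P2 7, P3 6 (total 17).

P1: 4, P2: 7, P3: 6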